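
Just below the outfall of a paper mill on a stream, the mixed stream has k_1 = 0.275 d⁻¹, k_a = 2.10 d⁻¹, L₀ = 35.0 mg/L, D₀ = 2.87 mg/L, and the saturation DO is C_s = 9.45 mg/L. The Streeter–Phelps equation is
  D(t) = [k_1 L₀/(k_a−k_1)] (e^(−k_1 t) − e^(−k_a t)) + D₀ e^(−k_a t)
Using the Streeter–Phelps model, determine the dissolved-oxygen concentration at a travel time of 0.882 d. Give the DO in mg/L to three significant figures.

DO ≈ 5.69 mg/L

k_1 L₀/(k_a−k_1) = 0.275×35.0/(2.10−0.275) = 9.625/1.825 = 5.274 mg/L.
e^(−k_1 t) = e^(−0.275×0.8820) = 0.7846; e^(−k_a t) = e^(−2.10×0.8820) = 0.1569.
D = 5.274 × (0.7846 − 0.1569) + 2.87 × 0.1569 = 3.311 + 0.4503 = 3.761 mg/L.
DO = C_s − D = 9.45 − 3.761 = 5.689 mg/L.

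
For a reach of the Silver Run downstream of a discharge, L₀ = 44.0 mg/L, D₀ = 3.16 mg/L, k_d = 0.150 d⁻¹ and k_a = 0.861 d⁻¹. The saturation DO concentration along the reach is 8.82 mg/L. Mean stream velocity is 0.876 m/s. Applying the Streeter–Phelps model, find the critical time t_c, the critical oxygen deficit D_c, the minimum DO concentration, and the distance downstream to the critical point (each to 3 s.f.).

t_c ≈ 1.87 d; D_c ≈ 5.79 mg/L; min DO ≈ 3.03 mg/L; x_c ≈ 142 km

At the critical point dD/dt = 0, so k_d L₀ e^(−k_d t) = k_a D. Substituting D(t) from the Streeter–Phelps equation and solving for t gives
t_c = ln[(k_a/k_d)(1 − D₀(k_a−k_d)/(k_d L₀))] / (k_a−k_d).
Here k_a−k_d = 0.7110 d⁻¹ and 1 − D₀(k_a−k_d)/(k_d L₀) = 1 − 3.16×0.7110/(0.150×44.0) = 0.6596, so
t_c = ln(5.740 × 0.6596) / 0.7110 = 1.331 / 0.7110 = 1.872 d.
L(t_c) = L₀ e^(−k_d t_c) = 44.0 × 0.7551 = 33.23 mg/L, and at the critical point k_a D_c = k_d L, so D_c = (0.150/0.861) × 33.23 = 5.788 mg/L.
Minimum DO = C_s − D_c = 8.82 − 5.788 = 3.032 mg/L.
x_c = v t_c = 0.876 m/s × 1.872 d × 86400 s/d = 141700 m ≈ 142 km.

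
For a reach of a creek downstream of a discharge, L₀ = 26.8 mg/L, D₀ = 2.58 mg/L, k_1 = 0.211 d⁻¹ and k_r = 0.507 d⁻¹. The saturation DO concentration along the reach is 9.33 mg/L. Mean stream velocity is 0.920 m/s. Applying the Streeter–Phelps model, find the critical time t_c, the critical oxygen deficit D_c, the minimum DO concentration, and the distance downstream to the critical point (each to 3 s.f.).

t_c ≈ 2.47 d; D_c ≈ 6.62 mg/L; min DO ≈ 2.71 mg/L; x_c ≈ 196 km

t_c = [1/(k_r−k_1)] ln[(k_r/k_1)(1 − D₀(k_r−k_1)/(k_1 L₀))]
= [1/(0.507−0.211)] ln[(0.507/0.211)(1 − 2.58×0.2960/(0.211×26.8))]
= (1/0.2960) ln[2.403 × 0.8650] = 3.378 × ln(2.078) = 3.378 × 0.7316 = 2.472 d.
L(t_c) = L₀ e^(−k_1 t_c) = 26.8 × 0.5936 = 15.91 mg/L, and at the critical point k_r D_c = k_1 L, so D_c = (0.211/0.507) × 15.91 = 6.621 mg/L.
Minimum DO = C_s − D_c = 9.33 − 6.621 = 2.709 mg/L.
x_c = v t_c = 0.920 m/s × 2.472 d × 86400 s/d = 196500 m ≈ 196 km.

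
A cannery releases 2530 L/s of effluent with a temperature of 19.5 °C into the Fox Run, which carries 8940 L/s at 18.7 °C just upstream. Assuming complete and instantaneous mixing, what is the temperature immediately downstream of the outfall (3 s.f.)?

18.9 °C

Flow-weighted mixing: C = (Q_r C_r + Q_w C_w)/(Q_r + Q_w)
= (8940×18.7 + 2530×19.5)/(8940 + 2530) = 216500/11470 = 18.88 °C.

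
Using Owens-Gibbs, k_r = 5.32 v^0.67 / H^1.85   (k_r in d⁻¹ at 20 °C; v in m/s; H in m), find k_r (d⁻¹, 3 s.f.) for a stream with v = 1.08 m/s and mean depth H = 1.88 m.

k_r ≈ 1.74 d⁻¹

k_r = 5.32 × 1.08^0.67 / 1.88^1.85 = 5.32 × 1.053 / 3.215 = 1.742 d⁻¹.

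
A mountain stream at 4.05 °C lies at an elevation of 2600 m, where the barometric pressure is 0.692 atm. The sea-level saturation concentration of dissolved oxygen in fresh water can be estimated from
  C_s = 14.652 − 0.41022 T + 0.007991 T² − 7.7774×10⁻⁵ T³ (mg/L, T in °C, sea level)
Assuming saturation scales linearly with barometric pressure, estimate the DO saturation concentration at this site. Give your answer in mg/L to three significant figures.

At sea level: C_s = 14.652 − 0.41022×4.05 + 0.007991×4.05² − 7.7774×10⁻⁵×4.05³ = 13.12 mg/L.
Pressure correction: C_s' = 13.12 × 0.692 = 9.077 mg/L.

C_s ≈ 9.08 mg/L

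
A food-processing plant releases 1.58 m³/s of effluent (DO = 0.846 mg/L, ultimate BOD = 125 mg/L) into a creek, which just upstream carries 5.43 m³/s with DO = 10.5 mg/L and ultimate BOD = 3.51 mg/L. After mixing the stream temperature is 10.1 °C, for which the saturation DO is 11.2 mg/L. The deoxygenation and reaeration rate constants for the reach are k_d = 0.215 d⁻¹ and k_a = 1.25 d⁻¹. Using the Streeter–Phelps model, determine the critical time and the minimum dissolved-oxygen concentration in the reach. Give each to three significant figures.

Mixed DO = (5.43×10.5 + 1.58×0.846)/(5.43+1.58) = 58.35/7.010 = 8.324 mg/L.
Mixed L₀ = (5.43×3.51 + 1.58×125)/(7.010) = 216.6/7.010 = 30.89 mg/L.
Initial deficit D₀ = C_s − DO₀ = 11.2 − 8.324 = 2.876 mg/L.
t_c = (1/1.035) ln[(1.25/0.215)(1 − 2.876×1.035/(0.215×30.89))] = 0.9662 × ln(3.208) = 1.126 d.
D_c = (0.215/1.25) × 30.89 × e^(−0.215×1.126) = 0.1720 × 30.89 × 0.7849 = 4.171 mg/L.
Minimum DO = 11.2 − 4.171 = 7.029 mg/L.

t_c ≈ 1.13 d; minimum DO ≈ 7.03 mg/L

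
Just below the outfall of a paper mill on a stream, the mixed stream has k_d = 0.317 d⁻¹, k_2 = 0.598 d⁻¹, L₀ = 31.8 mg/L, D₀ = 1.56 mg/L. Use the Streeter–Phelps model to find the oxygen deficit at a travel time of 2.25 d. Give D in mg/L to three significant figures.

k_d L₀/(k_2−k_d) = 0.317×31.8/(0.598−0.317) = 10.08/0.2810 = 35.87 mg/L.
e^(−k_d t) = e^(−0.317×2.250) = 0.4900; e^(−k_2 t) = e^(−0.598×2.250) = 0.2604.
D = 35.87 × (0.4900 − 0.2604) + 1.56 × 0.2604 = 8.238 + 0.4062 = 8.644 mg/L.

D ≈ 8.64 mg/L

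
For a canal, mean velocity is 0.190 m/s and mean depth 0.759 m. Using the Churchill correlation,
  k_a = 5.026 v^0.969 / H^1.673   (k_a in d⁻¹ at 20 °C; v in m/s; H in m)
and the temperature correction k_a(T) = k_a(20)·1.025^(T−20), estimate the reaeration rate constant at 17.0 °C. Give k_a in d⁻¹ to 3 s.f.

k_a(20) = 5.026 × 0.190^0.969 / 0.759^1.673 = 5.026 × 0.2000 / 0.6304 = 1.595 d⁻¹.
k_a(17.0) = 1.595 × 1.025^(17.0−20) = 1.595 × 0.9286 = 1.481 d⁻¹.

k_a ≈ 1.48 d⁻¹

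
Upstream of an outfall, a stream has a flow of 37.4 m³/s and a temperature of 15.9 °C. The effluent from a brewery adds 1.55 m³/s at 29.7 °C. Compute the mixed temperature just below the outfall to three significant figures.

16.4 °C

Flow-weighted mixing: C = (Q_r C_r + Q_w C_w)/(Q_r + Q_w)
= (37.4×15.9 + 1.55×29.7)/(37.4 + 1.55) = 640.7/38.95 = 16.45 °C.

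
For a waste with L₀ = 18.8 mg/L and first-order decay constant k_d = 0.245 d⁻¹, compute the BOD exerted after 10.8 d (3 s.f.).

y_t = L₀(1 − e^(−k_d t)) = 18.8 × (1 − e^(−0.245×10.8))
= 18.8 × (1 − 0.07093) = 18.8 × 0.9291 = 17.47 mg/L.

y ≈ 17.5 mg/L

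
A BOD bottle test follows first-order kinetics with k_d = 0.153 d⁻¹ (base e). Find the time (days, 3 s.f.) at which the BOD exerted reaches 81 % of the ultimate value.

y/L₀ = 1 − e^(−k_d t) = 0.81 ⇒ e^(−k_d t) = 0.190
t = −ln(0.190) / 0.153 = 1.661 / 0.153 = 10.85 d.

t ≈ 10.9 d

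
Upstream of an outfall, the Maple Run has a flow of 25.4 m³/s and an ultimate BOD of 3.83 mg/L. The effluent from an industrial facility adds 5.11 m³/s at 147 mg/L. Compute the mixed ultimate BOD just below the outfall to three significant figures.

27.8 mg/L

Flow-weighted mixing: C = (Q_r C_r + Q_w C_w)/(Q_r + Q_w)
= (25.4×3.83 + 5.11×147)/(25.4 + 5.11) = 848.5/30.51 = 27.81 mg/L.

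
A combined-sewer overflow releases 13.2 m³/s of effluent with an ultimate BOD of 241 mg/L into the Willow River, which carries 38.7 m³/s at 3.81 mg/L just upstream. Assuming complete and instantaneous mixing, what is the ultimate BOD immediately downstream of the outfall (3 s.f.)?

64.1 mg/L

Flow-weighted mixing: C = (Q_r C_r + Q_w C_w)/(Q_r + Q_w)
= (38.7×3.81 + 13.2×241)/(38.7 + 13.2) = 3329/51.90 = 64.14 mg/L.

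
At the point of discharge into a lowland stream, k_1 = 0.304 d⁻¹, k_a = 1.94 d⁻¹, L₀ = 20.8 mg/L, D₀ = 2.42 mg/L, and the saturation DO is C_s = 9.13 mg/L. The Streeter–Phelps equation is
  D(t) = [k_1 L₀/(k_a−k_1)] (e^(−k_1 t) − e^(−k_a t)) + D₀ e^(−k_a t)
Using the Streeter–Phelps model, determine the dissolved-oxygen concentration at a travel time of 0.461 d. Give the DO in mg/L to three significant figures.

k_1 L₀/(k_a−k_1) = 0.304×20.8/(1.94−0.304) = 6.323/1.636 = 3.865 mg/L.
e^(−k_1 t) = e^(−0.304×0.4610) = 0.8692; e^(−k_a t) = e^(−1.94×0.4610) = 0.4089.
D = 3.865 × (0.8692 − 0.4089) + 2.42 × 0.4089 = 1.779 + 0.9895 = 2.769 mg/L.
DO = C_s − D = 9.13 − 2.769 = 6.361 mg/L.

DO ≈ 6.36 mg/L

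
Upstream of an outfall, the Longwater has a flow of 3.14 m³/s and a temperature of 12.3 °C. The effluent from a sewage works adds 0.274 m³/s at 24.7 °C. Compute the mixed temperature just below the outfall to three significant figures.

Flow-weighted mixing: C = (Q_r C_r + Q_w C_w)/(Q_r + Q_w)
= (3.14×12.3 + 0.274×24.7)/(3.14 + 0.274) = 45.39/3.414 = 13.30 °C.

13.3 °C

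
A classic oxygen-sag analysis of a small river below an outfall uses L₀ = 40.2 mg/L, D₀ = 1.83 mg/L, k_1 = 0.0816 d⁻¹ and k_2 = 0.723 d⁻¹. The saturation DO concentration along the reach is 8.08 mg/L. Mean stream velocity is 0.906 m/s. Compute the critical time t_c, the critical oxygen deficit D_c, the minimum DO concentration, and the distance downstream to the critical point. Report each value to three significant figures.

t_c ≈ 2.71 d; D_c ≈ 3.64 mg/L; min DO ≈ 4.44 mg/L; x_c ≈ 212 km

At the critical point dD/dt = 0, so k_1 L₀ e^(−k_1 t) = k_2 D. Substituting D(t) from the Streeter–Phelps equation and solving for t gives
t_c = ln[(k_2/k_1)(1 − D₀(k_2−k_1)/(k_1 L₀))] / (k_2−k_1).
Here k_2−k_1 = 0.6414 d⁻¹ and 1 − D₀(k_2−k_1)/(k_1 L₀) = 1 − 1.83×0.6414/(0.0816×40.2) = 0.6422, so
t_c = ln(8.860 × 0.6422) / 0.6414 = 1.739 / 0.6414 = 2.711 d.
L(t_c) = L₀ e^(−k_1 t_c) = 40.2 × 0.8016 = 32.22 mg/L, and at the critical point k_2 D_c = k_1 L, so D_c = (0.0816/0.723) × 32.22 = 3.637 mg/L.
Minimum DO = C_s − D_c = 8.08 − 3.637 = 4.443 mg/L.
x_c = v t_c = 0.906 m/s × 2.711 d × 86400 s/d = 212200 m ≈ 212 km.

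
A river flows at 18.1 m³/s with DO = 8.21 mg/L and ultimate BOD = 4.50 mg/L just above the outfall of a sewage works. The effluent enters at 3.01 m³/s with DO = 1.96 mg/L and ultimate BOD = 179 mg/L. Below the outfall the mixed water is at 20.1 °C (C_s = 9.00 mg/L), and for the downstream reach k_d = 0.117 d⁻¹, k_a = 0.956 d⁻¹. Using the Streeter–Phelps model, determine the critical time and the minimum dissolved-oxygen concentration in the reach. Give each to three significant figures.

Mixed DO = (18.1×8.21 + 3.01×1.96)/(18.1+3.01) = 154.5/21.11 = 7.319 mg/L.
Mixed L₀ = (18.1×4.50 + 3.01×179)/(21.11) = 620.2/21.11 = 29.38 mg/L.
Initial deficit D₀ = C_s − DO₀ = 9.00 − 7.319 = 1.681 mg/L.
t_c = (1/0.8390) ln[(0.956/0.117)(1 − 1.681×0.8390/(0.117×29.38))] = 1.192 × ln(4.818) = 1.874 d.
D_c = (0.117/0.956) × 29.38 × e^(−0.117×1.874) = 0.1224 × 29.38 × 0.8031 = 2.888 mg/L.
Minimum DO = 9.00 − 2.888 = 6.112 mg/L.

t_c ≈ 1.87 d; minimum DO ≈ 6.11 mg/L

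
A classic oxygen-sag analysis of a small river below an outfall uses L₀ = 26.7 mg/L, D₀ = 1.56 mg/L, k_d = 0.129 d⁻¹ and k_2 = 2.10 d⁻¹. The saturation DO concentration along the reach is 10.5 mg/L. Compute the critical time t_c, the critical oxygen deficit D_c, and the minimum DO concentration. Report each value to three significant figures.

t_c ≈ 0.283 d; D_c ≈ 1.58 mg/L; min DO ≈ 8.92 mg/L

With k_2/k_d = 16.28 and 1 − D₀(k_2−k_d)/(k_d L₀) = 0.1073,
t_c = ln(16.28 × 0.1073) / (2.10 − 0.129) = ln(1.747) / 1.971 = 0.5577/1.971 = 0.2829 d.
L(t_c) = L₀ e^(−k_d t_c) = 26.7 × 0.9642 = 25.74 mg/L, and at the critical point k_2 D_c = k_d L, so D_c = (0.129/2.10) × 25.74 = 1.581 mg/L.
Minimum DO = C_s − D_c = 10.5 − 1.581 = 8.919 mg/L.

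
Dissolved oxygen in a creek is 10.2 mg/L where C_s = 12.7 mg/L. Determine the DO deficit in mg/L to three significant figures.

D = C_s − C = 12.7 − 10.2 = 2.50 mg/L.

D ≈ 2.50 mg/L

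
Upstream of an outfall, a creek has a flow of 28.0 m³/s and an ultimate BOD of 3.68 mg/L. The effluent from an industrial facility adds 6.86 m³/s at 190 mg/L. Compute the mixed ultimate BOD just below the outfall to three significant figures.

40.3 mg/L

Flow-weighted mixing: C = (Q_r C_r + Q_w C_w)/(Q_r + Q_w)
= (28.0×3.68 + 6.86×190)/(28.0 + 6.86) = 1406/34.86 = 40.35 mg/L.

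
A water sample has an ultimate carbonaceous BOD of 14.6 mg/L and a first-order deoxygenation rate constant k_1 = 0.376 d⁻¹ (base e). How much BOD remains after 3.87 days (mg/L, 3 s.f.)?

L_t = L₀ e^(−k_1 t) = 14.6 × e^(−0.376×3.87) = 14.6 × 0.2334 = 3.407 mg/L.

L ≈ 3.41 mg/L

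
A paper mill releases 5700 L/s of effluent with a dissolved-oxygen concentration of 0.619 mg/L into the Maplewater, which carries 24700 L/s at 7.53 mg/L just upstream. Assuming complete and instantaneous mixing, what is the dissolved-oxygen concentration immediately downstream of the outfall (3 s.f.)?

Flow-weighted mixing: C = (Q_r C_r + Q_w C_w)/(Q_r + Q_w)
= (24700×7.53 + 5700×0.619)/(24700 + 5700) = 189500/30400 = 6.234 mg/L.

6.23 mg/L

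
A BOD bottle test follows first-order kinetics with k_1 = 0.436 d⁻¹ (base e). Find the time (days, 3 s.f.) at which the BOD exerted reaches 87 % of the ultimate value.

y/L₀ = 1 − e^(−k_1 t) = 0.87 ⇒ e^(−k_1 t) = 0.130
t = −ln(0.130) / 0.436 = 2.040 / 0.436 = 4.679 d.

t ≈ 4.68 d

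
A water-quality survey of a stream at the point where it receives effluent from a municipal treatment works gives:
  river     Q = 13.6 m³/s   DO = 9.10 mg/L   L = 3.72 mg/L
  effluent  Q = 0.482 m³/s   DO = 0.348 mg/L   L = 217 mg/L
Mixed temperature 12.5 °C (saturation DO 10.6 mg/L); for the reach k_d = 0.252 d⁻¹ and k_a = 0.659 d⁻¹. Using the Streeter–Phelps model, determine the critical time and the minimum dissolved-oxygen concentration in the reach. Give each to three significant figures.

Mixed DO = (13.6×9.10 + 0.482×0.348)/(13.6+0.482) = 123.9/14.08 = 8.800 mg/L.
Mixed L₀ = (13.6×3.72 + 0.482×217)/(14.08) = 155.2/14.08 = 11.02 mg/L.
Initial deficit D₀ = C_s − DO₀ = 10.6 − 8.800 = 1.800 mg/L.
t_c = (1/0.4070) ln[(0.659/0.252)(1 − 1.800×0.4070/(0.252×11.02))] = 2.457 × ln(1.925) = 1.610 d.
D_c = (0.252/0.659) × 11.02 × e^(−0.252×1.610) = 0.3824 × 11.02 × 0.6666 = 2.809 mg/L.
Minimum DO = 10.6 − 2.809 = 7.791 mg/L.

t_c ≈ 1.61 d; minimum DO ≈ 7.79 mg/L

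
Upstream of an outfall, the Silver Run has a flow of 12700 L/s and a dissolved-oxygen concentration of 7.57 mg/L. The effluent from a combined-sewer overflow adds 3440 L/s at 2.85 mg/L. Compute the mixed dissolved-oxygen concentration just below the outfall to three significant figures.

Flow-weighted mixing: C = (Q_r C_r + Q_w C_w)/(Q_r + Q_w)
= (12700×7.57 + 3440×2.85)/(12700 + 3440) = 105900/16140 = 6.564 mg/L.

6.56 mg/L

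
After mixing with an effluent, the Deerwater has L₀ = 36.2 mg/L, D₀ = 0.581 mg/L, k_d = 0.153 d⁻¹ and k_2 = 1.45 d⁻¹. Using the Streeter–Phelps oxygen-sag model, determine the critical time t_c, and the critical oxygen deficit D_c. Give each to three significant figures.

With k_2/k_d = 9.477 and 1 − D₀(k_2−k_d)/(k_d L₀) = 0.8639,
t_c = ln(9.477 × 0.8639) / (1.45 − 0.153) = ln(8.188) / 1.297 = 2.103/1.297 = 1.621 d.
L(t_c) = L₀ e^(−k_d t_c) = 36.2 × 0.7803 = 28.25 mg/L, and at the critical point k_2 D_c = k_d L, so D_c = (0.153/1.45) × 28.25 = 2.981 mg/L.

t_c ≈ 1.62 d; D_c ≈ 2.98 mg/L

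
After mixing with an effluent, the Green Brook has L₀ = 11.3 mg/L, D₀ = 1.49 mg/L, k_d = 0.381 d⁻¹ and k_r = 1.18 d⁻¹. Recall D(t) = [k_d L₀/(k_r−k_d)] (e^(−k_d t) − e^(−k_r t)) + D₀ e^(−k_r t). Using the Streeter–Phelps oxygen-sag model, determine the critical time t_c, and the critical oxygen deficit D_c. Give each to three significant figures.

t_c = [1/(k_r−k_d)] ln[(k_r/k_d)(1 − D₀(k_r−k_d)/(k_d L₀))]
= [1/(1.18−0.381)] ln[(1.18/0.381)(1 − 1.49×0.7990/(0.381×11.3))]
= (1/0.7990) ln[3.097 × 0.7235] = 1.252 × ln(2.241) = 1.252 × 0.8068 = 1.010 d.
L(t_c) = L₀ e^(−k_d t_c) = 11.3 × 0.6806 = 7.691 mg/L, and at the critical point k_r D_c = k_d L, so D_c = (0.381/1.18) × 7.691 = 2.483 mg/L.

t_c ≈ 1.01 d; D_c ≈ 2.48 mg/L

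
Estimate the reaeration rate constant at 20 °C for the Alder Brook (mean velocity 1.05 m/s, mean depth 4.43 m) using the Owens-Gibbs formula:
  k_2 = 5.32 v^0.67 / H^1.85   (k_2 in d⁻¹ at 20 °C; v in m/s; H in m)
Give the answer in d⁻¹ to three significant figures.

k_2 = 5.32 × 1.05^0.67 / 4.43^1.85 = 5.32 × 1.033 / 15.70 = 0.3502 d⁻¹.

k_2 ≈ 0.350 d⁻¹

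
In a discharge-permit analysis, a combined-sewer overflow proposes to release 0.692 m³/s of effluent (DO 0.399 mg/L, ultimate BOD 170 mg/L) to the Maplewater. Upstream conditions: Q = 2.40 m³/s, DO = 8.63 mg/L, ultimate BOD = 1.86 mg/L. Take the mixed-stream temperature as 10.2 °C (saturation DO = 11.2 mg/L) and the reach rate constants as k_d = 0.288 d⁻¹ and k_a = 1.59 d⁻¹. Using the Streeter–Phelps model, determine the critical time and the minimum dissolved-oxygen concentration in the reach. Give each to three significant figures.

Mixed DO = (2.40×8.63 + 0.692×0.399)/(2.40+0.692) = 20.99/3.092 = 6.788 mg/L.
Mixed L₀ = (2.40×1.86 + 0.692×170)/(3.092) = 122.1/3.092 = 39.49 mg/L.
Initial deficit D₀ = C_s − DO₀ = 11.2 − 6.788 = 4.412 mg/L.
t_c = (1/1.302) ln[(1.59/0.288)(1 − 4.412×1.302/(0.288×39.49))] = 0.7680 × ln(2.732) = 0.7720 d.
D_c = (0.288/1.59) × 39.49 × e^(−0.288×0.7720) = 0.1811 × 39.49 × 0.8006 = 5.727 mg/L.
Minimum DO = 11.2 − 5.727 = 5.473 mg/L.

t_c ≈ 0.772 d; minimum DO ≈ 5.47 mg/L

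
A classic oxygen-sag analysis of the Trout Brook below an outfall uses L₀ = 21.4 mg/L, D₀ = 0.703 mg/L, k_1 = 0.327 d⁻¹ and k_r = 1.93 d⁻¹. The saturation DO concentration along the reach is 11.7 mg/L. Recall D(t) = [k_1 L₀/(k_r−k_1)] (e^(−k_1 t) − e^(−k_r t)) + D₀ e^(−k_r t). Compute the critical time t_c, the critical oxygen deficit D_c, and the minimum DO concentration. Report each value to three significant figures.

t_c ≈ 0.998 d; D_c ≈ 2.62 mg/L; min DO ≈ 9.08 mg/L

With k_r/k_1 = 5.902 and 1 − D₀(k_r−k_1)/(k_1 L₀) = 0.8390,
t_c = ln(5.902 × 0.8390) / (1.93 − 0.327) = ln(4.952) / 1.603 = 1.600/1.603 = 0.9980 d.
L(t_c) = L₀ e^(−k_1 t_c) = 21.4 × 0.7216 = 15.44 mg/L, and at the critical point k_r D_c = k_1 L, so D_c = (0.327/1.93) × 15.44 = 2.616 mg/L.
Minimum DO = C_s − D_c = 11.7 − 2.616 = 9.084 mg/L.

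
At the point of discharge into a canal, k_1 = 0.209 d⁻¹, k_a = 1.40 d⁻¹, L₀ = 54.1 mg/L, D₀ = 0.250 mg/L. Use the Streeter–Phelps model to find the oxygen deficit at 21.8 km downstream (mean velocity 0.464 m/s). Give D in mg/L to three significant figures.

D ≈ 4.16 mg/L

Travel time t = x/v = 21.8 km / (0.464 m/s) = 21800 m / 0.464 m/s = 46980 s = 0.5438 d.
k_1 L₀/(k_a−k_1) = 0.209×54.1/(1.40−0.209) = 11.31/1.191 = 9.494 mg/L.
e^(−k_1 t) = e^(−0.209×0.5438) = 0.8926; e^(−k_a t) = e^(−1.40×0.5438) = 0.4671.
D = 9.494 × (0.8926 − 0.4671) + 0.250 × 0.4671 = 4.040 + 0.1168 = 4.156 mg/L.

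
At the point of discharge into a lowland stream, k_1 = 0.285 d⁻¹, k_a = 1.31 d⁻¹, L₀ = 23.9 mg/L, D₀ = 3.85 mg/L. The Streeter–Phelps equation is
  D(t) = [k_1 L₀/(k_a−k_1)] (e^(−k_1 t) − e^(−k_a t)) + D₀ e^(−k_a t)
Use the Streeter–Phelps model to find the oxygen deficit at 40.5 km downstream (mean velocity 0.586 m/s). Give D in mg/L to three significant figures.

Travel time t = x/v = 40.5 km / (0.586 m/s) = 40500 m / 0.586 m/s = 69110 s = 0.7999 d.
k_1 L₀/(k_a−k_1) = 0.285×23.9/(1.31−0.285) = 6.811/1.025 = 6.645 mg/L.
e^(−k_1 t) = e^(−0.285×0.7999) = 0.7961; e^(−k_a t) = e^(−1.31×0.7999) = 0.3507.
D = 6.645 × (0.7961 − 0.3507) + 3.85 × 0.3507 = 2.960 + 1.350 = 4.310 mg/L.

D ≈ 4.31 mg/L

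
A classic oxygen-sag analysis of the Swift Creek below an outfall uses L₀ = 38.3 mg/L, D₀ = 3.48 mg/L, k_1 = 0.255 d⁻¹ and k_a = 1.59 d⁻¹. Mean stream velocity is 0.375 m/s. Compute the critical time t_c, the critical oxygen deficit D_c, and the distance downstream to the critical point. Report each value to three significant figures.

t_c = [1/(k_a−k_1)] ln[(k_a/k_1)(1 − D₀(k_a−k_1)/(k_1 L₀))]
= [1/(1.59−0.255)] ln[(1.59/0.255)(1 − 3.48×1.335/(0.255×38.3))]
= (1/1.335) ln[6.235 × 0.5243] = 0.7491 × ln(3.269) = 0.7491 × 1.185 = 0.8873 d.
D_c = (k_1/k_a) L₀ e^(−k_1 t_c) = (0.255/1.59) × 38.3 × e^(−0.255×0.8873) = 0.1604 × 38.3 × 0.7975 = 4.899 mg/L.
x_c = v t_c = 0.375 m/s × 0.8873 d × 86400 s/d = 28750 m ≈ 28.7 km.

t_c ≈ 0.887 d; D_c ≈ 4.90 mg/L; x_c ≈ 28.7 km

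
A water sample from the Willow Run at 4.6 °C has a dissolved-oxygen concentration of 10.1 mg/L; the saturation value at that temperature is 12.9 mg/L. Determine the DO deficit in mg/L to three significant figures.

D = C_s − C = 12.9 − 10.1 = 2.80 mg/L.

D ≈ 2.80 mg/L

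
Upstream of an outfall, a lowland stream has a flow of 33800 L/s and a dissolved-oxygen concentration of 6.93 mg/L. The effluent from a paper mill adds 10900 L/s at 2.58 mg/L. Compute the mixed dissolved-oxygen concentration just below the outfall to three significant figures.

Flow-weighted mixing: C = (Q_r C_r + Q_w C_w)/(Q_r + Q_w)
= (33800×6.93 + 10900×2.58)/(33800 + 10900) = 262400/44700 = 5.869 mg/L.

5.87 mg/L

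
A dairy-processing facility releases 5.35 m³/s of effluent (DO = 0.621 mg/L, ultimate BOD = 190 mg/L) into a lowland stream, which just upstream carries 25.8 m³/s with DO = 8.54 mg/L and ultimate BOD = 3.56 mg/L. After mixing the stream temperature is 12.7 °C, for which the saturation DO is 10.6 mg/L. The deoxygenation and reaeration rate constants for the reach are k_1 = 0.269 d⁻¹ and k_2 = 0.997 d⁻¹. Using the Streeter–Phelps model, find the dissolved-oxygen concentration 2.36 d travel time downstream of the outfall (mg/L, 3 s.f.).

Mixed DO = (25.8×8.54 + 5.35×0.621)/(25.8+5.35) = 223.7/31.15 = 7.180 mg/L.
Mixed L₀ = (25.8×3.56 + 5.35×190)/(31.15) = 1108/31.15 = 35.58 mg/L.
Initial deficit D₀ = C_s − DO₀ = 10.6 − 7.180 = 3.420 mg/L.
D(2.36) = [0.269×35.58/(0.997−0.269)](e^(−0.269×2.36) − e^(−0.997×2.36)) + 3.420 e^(−0.997×2.36)
= 13.15 × (0.5300 − 0.09509) + 3.420 × 0.09509 = 6.043 mg/L.
DO = 10.6 − 6.043 = 4.557 mg/L.

DO ≈ 4.56 mg/L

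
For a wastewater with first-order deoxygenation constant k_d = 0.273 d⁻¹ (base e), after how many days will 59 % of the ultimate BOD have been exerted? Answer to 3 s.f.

y/L₀ = 1 − e^(−k_d t) = 0.59 ⇒ e^(−k_d t) = 0.410
t = −ln(0.410) / 0.273 = 0.8916 / 0.273 = 3.266 d.

t ≈ 3.27 d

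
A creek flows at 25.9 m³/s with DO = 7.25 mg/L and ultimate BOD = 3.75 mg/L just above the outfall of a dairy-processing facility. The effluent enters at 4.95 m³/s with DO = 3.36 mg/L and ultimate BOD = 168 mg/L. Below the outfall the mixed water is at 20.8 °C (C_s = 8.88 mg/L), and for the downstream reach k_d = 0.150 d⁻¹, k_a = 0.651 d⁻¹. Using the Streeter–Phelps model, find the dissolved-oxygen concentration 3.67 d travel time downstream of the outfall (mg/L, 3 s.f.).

Mixed DO = (25.9×7.25 + 4.95×3.36)/(25.9+4.95) = 204.4/30.85 = 6.626 mg/L.
Mixed L₀ = (25.9×3.75 + 4.95×168)/(30.85) = 928.7/30.85 = 30.10 mg/L.
Initial deficit D₀ = C_s − DO₀ = 8.88 − 6.626 = 2.254 mg/L.
D(3.67) = [0.150×30.10/(0.651−0.150)](e^(−0.150×3.67) − e^(−0.651×3.67)) + 2.254 e^(−0.651×3.67)
= 9.013 × (0.5767 − 0.09171) + 2.254 × 0.09171 = 4.578 mg/L.
DO = 8.88 − 4.578 = 4.302 mg/L.

DO ≈ 4.30 mg/L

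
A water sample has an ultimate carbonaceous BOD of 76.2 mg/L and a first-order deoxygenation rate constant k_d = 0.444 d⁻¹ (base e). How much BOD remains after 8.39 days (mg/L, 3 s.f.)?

L ≈ 1.84 mg/L

L_t = L₀ e^(−k_d t) = 76.2 × e^(−0.444×8.39) = 76.2 × 0.02411 = 1.837 mg/L.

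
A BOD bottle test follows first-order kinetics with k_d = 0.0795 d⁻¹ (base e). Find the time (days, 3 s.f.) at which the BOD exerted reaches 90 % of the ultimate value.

t ≈ 29.0 d

y/L₀ = 1 − e^(−k_d t) = 0.90 ⇒ e^(−k_d t) = 0.100
t = −ln(0.100) / 0.0795 = 2.303 / 0.0795 = 28.96 d.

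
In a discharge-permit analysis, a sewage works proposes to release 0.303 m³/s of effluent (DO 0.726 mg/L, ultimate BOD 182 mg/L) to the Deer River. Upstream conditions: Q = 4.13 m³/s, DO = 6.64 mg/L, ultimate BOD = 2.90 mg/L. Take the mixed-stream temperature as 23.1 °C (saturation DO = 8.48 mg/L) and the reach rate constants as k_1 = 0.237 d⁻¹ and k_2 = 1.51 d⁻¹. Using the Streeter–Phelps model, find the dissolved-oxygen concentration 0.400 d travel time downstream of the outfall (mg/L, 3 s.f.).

DO ≈ 6.23 mg/L

Mixed DO = (4.13×6.64 + 0.303×0.726)/(4.13+0.303) = 27.64/4.433 = 6.236 mg/L.
Mixed L₀ = (4.13×2.90 + 0.303×182)/(4.433) = 67.12/4.433 = 15.14 mg/L.
Initial deficit D₀ = C_s − DO₀ = 8.48 − 6.236 = 2.244 mg/L.
D(0.400) = [0.237×15.14/(1.51−0.237)](e^(−0.237×0.400) − e^(−1.51×0.400)) + 2.244 e^(−1.51×0.400)
= 2.819 × (0.9096 − 0.5466) + 2.244 × 0.5466 = 2.250 mg/L.
DO = 8.48 − 2.250 = 6.230 mg/L.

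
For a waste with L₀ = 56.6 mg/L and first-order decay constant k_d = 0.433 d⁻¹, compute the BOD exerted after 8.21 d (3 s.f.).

y_t = L₀(1 − e^(−k_d t)) = 56.6 × (1 − e^(−0.433×8.21))
= 56.6 × (1 − 0.02858) = 56.6 × 0.9714 = 54.98 mg/L.

y ≈ 55.0 mg/L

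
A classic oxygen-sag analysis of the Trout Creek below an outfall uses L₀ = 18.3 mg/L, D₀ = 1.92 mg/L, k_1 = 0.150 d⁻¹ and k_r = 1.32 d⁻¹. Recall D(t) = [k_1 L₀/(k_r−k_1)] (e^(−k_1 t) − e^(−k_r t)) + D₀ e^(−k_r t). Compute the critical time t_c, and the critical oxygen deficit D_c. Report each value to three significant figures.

t_c ≈ 0.401 d; D_c ≈ 1.96 mg/L

t_c = [1/(k_r−k_1)] ln[(k_r/k_1)(1 − D₀(k_r−k_1)/(k_1 L₀))]
= [1/(1.32−0.150)] ln[(1.32/0.150)(1 − 1.92×1.170/(0.150×18.3))]
= (1/1.170) ln[8.800 × 0.1816] = 0.8547 × ln(1.598) = 0.8547 × 0.4690 = 0.4009 d.
L(t_c) = L₀ e^(−k_1 t_c) = 18.3 × 0.9416 = 17.23 mg/L, and at the critical point k_r D_c = k_1 L, so D_c = (0.150/1.32) × 17.23 = 1.958 mg/L.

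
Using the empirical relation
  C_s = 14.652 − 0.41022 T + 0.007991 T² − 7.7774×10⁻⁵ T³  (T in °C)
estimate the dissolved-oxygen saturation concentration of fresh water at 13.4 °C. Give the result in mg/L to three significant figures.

C_s = 14.652 − 0.41022×13.4 + 0.007991×13.4² − 7.7774×10⁻⁵×13.4³ = 10.40 mg/L.

C_s ≈ 10.4 mg/L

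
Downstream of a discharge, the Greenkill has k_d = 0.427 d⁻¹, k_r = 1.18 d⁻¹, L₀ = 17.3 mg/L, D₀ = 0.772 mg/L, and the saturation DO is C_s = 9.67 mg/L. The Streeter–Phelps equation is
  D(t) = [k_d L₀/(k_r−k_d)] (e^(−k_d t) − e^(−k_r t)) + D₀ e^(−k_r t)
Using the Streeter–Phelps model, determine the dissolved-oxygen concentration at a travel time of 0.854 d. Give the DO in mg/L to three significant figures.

k_d L₀/(k_r−k_d) = 0.427×17.3/(1.18−0.427) = 7.387/0.7530 = 9.810 mg/L.
e^(−k_d t) = e^(−0.427×0.8540) = 0.6944; e^(−k_r t) = e^(−1.18×0.8540) = 0.3651.
D = 9.810 × (0.6944 − 0.3651) + 0.772 × 0.3651 = 3.231 + 0.2818 = 3.513 mg/L.
DO = C_s − D = 9.67 − 3.513 = 6.157 mg/L.

DO ≈ 6.16 mg/L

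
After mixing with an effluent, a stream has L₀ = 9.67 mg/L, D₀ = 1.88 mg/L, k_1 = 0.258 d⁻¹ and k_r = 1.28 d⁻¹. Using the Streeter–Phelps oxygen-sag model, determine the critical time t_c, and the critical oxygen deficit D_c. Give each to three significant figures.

t_c ≈ 0.129 d; D_c ≈ 1.89 mg/L

At the critical point dD/dt = 0, so k_1 L₀ e^(−k_1 t) = k_r D. Substituting D(t) from the Streeter–Phelps equation and solving for t gives
t_c = ln[(k_r/k_1)(1 − D₀(k_r−k_1)/(k_1 L₀))] / (k_r−k_1).
Here k_r−k_1 = 1.022 d⁻¹ and 1 − D₀(k_r−k_1)/(k_1 L₀) = 1 − 1.88×1.022/(0.258×9.67) = 0.2299, so
t_c = ln(4.961 × 0.2299) / 1.022 = 0.1314 / 1.022 = 0.1286 d.
L(t_c) = L₀ e^(−k_1 t_c) = 9.67 × 0.9674 = 9.354 mg/L, and at the critical point k_r D_c = k_1 L, so D_c = (0.258/1.28) × 9.354 = 1.886 mg/L.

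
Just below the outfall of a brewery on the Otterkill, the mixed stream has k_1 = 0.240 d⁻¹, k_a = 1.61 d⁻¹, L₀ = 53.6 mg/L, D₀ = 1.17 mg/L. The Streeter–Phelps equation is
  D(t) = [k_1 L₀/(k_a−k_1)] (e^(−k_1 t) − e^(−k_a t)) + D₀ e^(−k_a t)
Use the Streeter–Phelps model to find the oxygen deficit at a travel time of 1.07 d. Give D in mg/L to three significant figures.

D ≈ 5.80 mg/L

k_1 L₀/(k_a−k_1) = 0.240×53.6/(1.61−0.240) = 12.86/1.370 = 9.390 mg/L.
e^(−k_1 t) = e^(−0.240×1.070) = 0.7735; e^(−k_a t) = e^(−1.61×1.070) = 0.1786.
D = 9.390 × (0.7735 − 0.1786) + 1.17 × 0.1786 = 5.586 + 0.2089 = 5.795 mg/L.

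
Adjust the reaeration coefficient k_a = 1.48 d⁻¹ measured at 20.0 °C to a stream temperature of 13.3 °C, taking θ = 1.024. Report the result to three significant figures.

k_a ≈ 1.26 d⁻¹

k_a(T₂) = k_a(T₁) · θ^(T₂−T₁) = 1.48 × 1.024^(13.3−20.0)
= 1.48 × 1.024^-6.70 = 1.48 × 0.8531 = 1.263 d⁻¹.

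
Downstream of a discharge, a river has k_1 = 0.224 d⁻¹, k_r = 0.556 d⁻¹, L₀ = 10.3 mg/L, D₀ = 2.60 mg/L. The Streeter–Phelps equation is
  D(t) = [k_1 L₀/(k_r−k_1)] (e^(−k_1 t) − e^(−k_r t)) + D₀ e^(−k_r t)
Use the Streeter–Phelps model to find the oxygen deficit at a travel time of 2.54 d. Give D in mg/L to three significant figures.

D ≈ 2.87 mg/L

k_1 L₀/(k_r−k_1) = 0.224×10.3/(0.556−0.224) = 2.307/0.3320 = 6.949 mg/L.
e^(−k_1 t) = e^(−0.224×2.540) = 0.5661; e^(−k_r t) = e^(−0.556×2.540) = 0.2436.
D = 6.949 × (0.5661 − 0.2436) + 2.60 × 0.2436 = 2.241 + 0.6334 = 2.875 mg/L.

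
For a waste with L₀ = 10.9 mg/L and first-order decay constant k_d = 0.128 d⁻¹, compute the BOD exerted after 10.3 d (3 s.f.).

y ≈ 7.98 mg/L

y_t = L₀(1 − e^(−k_d t)) = 10.9 × (1 − e^(−0.128×10.3))
= 10.9 × (1 − 0.2676) = 10.9 × 0.7324 = 7.984 mg/L.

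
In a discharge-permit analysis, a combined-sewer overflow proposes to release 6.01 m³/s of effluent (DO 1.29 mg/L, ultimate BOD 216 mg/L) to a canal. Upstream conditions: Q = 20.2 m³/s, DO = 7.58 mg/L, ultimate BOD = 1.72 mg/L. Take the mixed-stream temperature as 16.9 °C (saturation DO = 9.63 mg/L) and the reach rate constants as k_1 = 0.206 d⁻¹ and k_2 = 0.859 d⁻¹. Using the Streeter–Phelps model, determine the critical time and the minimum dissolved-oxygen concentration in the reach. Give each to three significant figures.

Mixed DO = (20.2×7.58 + 6.01×1.29)/(20.2+6.01) = 160.9/26.21 = 6.138 mg/L.
Mixed L₀ = (20.2×1.72 + 6.01×216)/(26.21) = 1333/26.21 = 50.85 mg/L.
Initial deficit D₀ = C_s − DO₀ = 9.63 − 6.138 = 3.492 mg/L.
t_c = (1/0.6530) ln[(0.859/0.206)(1 − 3.492×0.6530/(0.206×50.85))] = 1.531 × ln(3.262) = 1.811 d.
D_c = (0.206/0.859) × 50.85 × e^(−0.206×1.811) = 0.2398 × 50.85 × 0.6887 = 8.399 mg/L.
Minimum DO = 9.63 − 8.399 = 1.231 mg/L.

t_c ≈ 1.81 d; minimum DO ≈ 1.23 mg/L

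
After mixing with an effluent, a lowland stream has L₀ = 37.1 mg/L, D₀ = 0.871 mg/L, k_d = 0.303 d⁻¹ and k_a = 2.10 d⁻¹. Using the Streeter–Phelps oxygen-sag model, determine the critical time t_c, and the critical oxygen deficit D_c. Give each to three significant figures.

t_c ≈ 0.994 d; D_c ≈ 3.96 mg/L

With k_a/k_d = 6.931 and 1 − D₀(k_a−k_d)/(k_d L₀) = 0.8608,
t_c = ln(6.931 × 0.8608) / (2.10 − 0.303) = ln(5.966) / 1.797 = 1.786/1.797 = 0.9939 d.
D_c = (k_d/k_a) L₀ e^(−k_d t_c) = (0.303/2.10) × 37.1 × e^(−0.303×0.9939) = 0.1443 × 37.1 × 0.7400 = 3.961 mg/L.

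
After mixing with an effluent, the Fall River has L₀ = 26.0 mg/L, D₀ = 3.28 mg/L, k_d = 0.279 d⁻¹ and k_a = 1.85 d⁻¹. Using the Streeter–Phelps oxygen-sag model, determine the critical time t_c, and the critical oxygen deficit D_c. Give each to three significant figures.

At the critical point dD/dt = 0, so k_d L₀ e^(−k_d t) = k_a D. Substituting D(t) from the Streeter–Phelps equation and solving for t gives
t_c = ln[(k_a/k_d)(1 − D₀(k_a−k_d)/(k_d L₀))] / (k_a−k_d).
Here k_a−k_d = 1.571 d⁻¹ and 1 − D₀(k_a−k_d)/(k_d L₀) = 1 − 3.28×1.571/(0.279×26.0) = 0.2896, so
t_c = ln(6.631 × 0.2896) / 1.571 = 0.6526 / 1.571 = 0.4154 d.
D_c = (k_d/k_a) L₀ e^(−k_d t_c) = (0.279/1.85) × 26.0 × e^(−0.279×0.4154) = 0.1508 × 26.0 × 0.8906 = 3.492 mg/L.

t_c ≈ 0.415 d; D_c ≈ 3.49 mg/L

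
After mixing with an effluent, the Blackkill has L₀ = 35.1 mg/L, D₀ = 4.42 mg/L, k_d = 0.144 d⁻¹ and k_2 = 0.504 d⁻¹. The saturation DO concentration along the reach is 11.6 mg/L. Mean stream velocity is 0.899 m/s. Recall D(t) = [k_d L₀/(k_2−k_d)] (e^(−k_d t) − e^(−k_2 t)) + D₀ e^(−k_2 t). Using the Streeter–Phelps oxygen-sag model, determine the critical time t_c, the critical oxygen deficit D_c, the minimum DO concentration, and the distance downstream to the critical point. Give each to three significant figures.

t_c = [1/(k_2−k_d)] ln[(k_2/k_d)(1 − D₀(k_2−k_d)/(k_d L₀))]
= [1/(0.504−0.144)] ln[(0.504/0.144)(1 − 4.42×0.3600/(0.144×35.1))]
= (1/0.3600) ln[3.500 × 0.6852] = 2.778 × ln(2.398) = 2.778 × 0.8747 = 2.430 d.
D_c = (k_d/k_2) L₀ e^(−k_d t_c) = (0.144/0.504) × 35.1 × e^(−0.144×2.430) = 0.2857 × 35.1 × 0.7048 = 7.068 mg/L.
Minimum DO = C_s − D_c = 11.6 − 7.068 = 4.532 mg/L.
x_c = v t_c = 0.899 m/s × 2.430 d × 86400 s/d = 188700 m ≈ 189 km.

t_c ≈ 2.43 d; D_c ≈ 7.07 mg/L; min DO ≈ 4.53 mg/L; x_c ≈ 189 km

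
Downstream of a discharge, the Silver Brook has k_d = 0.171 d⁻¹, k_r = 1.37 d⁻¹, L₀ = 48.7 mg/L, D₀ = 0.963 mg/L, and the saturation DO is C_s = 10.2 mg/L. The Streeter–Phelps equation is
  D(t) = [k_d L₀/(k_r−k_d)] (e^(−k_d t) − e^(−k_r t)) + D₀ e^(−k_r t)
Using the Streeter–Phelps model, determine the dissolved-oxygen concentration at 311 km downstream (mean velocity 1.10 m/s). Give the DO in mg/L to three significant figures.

Travel time t = x/v = 311 km / (1.10 m/s) = 311000 m / 1.10 m/s = 282700 s = 3.272 d.
k_d L₀/(k_r−k_d) = 0.171×48.7/(1.37−0.171) = 8.328/1.199 = 6.946 mg/L.
e^(−k_d t) = e^(−0.171×3.272) = 0.5715; e^(−k_r t) = e^(−1.37×3.272) = 0.01130.
D = 6.946 × (0.5715 − 0.01130) + 0.963 × 0.01130 = 3.891 + 0.01088 = 3.901 mg/L.
DO = C_s − D = 10.2 − 3.901 = 6.299 mg/L.

DO ≈ 6.30 mg/L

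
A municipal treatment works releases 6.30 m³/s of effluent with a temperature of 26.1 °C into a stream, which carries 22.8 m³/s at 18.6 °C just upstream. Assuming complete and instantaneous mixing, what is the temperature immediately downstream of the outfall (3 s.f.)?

Flow-weighted mixing: C = (Q_r C_r + Q_w C_w)/(Q_r + Q_w)
= (22.8×18.6 + 6.30×26.1)/(22.8 + 6.30) = 588.5/29.10 = 20.22 °C.

20.2 °C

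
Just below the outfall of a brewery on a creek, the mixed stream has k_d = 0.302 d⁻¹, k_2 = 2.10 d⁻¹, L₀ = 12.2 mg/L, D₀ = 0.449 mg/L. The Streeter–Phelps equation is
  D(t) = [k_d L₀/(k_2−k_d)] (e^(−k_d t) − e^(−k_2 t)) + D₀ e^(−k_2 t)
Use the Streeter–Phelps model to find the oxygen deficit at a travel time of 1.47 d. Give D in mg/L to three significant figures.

D ≈ 1.24 mg/L

k_d L₀/(k_2−k_d) = 0.302×12.2/(2.10−0.302) = 3.684/1.798 = 2.049 mg/L.
e^(−k_d t) = e^(−0.302×1.470) = 0.6415; e^(−k_2 t) = e^(−2.10×1.470) = 0.04564.
D = 2.049 × (0.6415 − 0.04564) + 0.449 × 0.04564 = 1.221 + 0.02049 = 1.242 mg/L.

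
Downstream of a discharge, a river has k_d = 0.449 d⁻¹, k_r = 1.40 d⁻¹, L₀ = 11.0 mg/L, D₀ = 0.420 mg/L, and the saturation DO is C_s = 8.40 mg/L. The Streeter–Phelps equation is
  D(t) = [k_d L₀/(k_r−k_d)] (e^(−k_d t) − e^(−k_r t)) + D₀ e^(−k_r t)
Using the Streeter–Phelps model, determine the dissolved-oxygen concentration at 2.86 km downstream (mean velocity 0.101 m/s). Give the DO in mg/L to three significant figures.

DO ≈ 6.93 mg/L

Travel time t = x/v = 2.86 km / (0.101 m/s) = 2860 m / 0.101 m/s = 28320 s = 0.3277 d.
k_d L₀/(k_r−k_d) = 0.449×11.0/(1.40−0.449) = 4.939/0.9510 = 5.193 mg/L.
e^(−k_d t) = e^(−0.449×0.3277) = 0.8632; e^(−k_r t) = e^(−1.40×0.3277) = 0.6320.
D = 5.193 × (0.8632 − 0.6320) + 0.420 × 0.6320 = 1.200 + 0.2654 = 1.466 mg/L.
DO = C_s − D = 8.40 − 1.466 = 6.934 mg/L.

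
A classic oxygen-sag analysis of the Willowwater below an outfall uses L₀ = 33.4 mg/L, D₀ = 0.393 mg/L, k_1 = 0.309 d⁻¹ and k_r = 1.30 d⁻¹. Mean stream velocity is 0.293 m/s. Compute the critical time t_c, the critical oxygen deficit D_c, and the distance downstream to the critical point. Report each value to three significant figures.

t_c ≈ 1.41 d; D_c ≈ 5.13 mg/L; x_c ≈ 35.7 km

With k_r/k_1 = 4.207 and 1 − D₀(k_r−k_1)/(k_1 L₀) = 0.9623,
t_c = ln(4.207 × 0.9623) / (1.30 − 0.309) = ln(4.048) / 0.9910 = 1.398/0.9910 = 1.411 d.
L(t_c) = L₀ e^(−k_1 t_c) = 33.4 × 0.6466 = 21.60 mg/L, and at the critical point k_r D_c = k_1 L, so D_c = (0.309/1.30) × 21.60 = 5.133 mg/L.
x_c = v t_c = 0.293 m/s × 1.411 d × 86400 s/d = 35720 m ≈ 35.7 km.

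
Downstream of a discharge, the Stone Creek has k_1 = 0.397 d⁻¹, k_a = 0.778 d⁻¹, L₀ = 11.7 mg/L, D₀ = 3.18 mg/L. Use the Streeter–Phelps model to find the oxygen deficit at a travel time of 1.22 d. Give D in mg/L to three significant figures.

D ≈ 4.02 mg/L

k_1 L₀/(k_a−k_1) = 0.397×11.7/(0.778−0.397) = 4.645/0.3810 = 12.19 mg/L.
e^(−k_1 t) = e^(−0.397×1.220) = 0.6161; e^(−k_a t) = e^(−0.778×1.220) = 0.3871.
D = 12.19 × (0.6161 − 0.3871) + 3.18 × 0.3871 = 2.792 + 1.231 = 4.023 mg/L.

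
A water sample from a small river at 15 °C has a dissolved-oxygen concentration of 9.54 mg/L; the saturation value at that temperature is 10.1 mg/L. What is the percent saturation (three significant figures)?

94.5 % saturation

% saturation = C/C_s × 100 = 9.54/10.1 × 100 = 94.5 %.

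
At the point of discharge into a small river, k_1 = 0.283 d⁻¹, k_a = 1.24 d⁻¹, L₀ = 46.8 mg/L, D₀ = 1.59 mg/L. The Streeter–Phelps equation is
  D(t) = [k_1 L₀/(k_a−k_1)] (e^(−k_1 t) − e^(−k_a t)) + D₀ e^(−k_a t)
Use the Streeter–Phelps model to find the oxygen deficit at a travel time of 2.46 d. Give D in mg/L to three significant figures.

D ≈ 6.32 mg/L

k_1 L₀/(k_a−k_1) = 0.283×46.8/(1.24−0.283) = 13.24/0.9570 = 13.84 mg/L.
e^(−k_1 t) = e^(−0.283×2.460) = 0.4985; e^(−k_a t) = e^(−1.24×2.460) = 0.04734.
D = 13.84 × (0.4985 − 0.04734) + 1.59 × 0.04734 = 6.244 + 0.07527 = 6.319 mg/L.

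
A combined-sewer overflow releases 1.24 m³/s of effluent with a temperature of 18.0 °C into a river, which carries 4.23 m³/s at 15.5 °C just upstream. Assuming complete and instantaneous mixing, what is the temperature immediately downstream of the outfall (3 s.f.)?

16.1 °C

Flow-weighted mixing: C = (Q_r C_r + Q_w C_w)/(Q_r + Q_w)
= (4.23×15.5 + 1.24×18.0)/(4.23 + 1.24) = 87.89/5.470 = 16.07 °C.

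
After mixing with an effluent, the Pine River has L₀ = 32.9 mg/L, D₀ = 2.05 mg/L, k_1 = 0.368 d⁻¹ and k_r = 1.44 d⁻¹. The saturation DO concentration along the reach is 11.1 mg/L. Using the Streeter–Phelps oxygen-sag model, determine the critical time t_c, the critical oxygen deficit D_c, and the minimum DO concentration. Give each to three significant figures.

t_c ≈ 1.09 d; D_c ≈ 5.64 mg/L; min DO ≈ 5.46 mg/L

t_c = [1/(k_r−k_1)] ln[(k_r/k_1)(1 − D₀(k_r−k_1)/(k_1 L₀))]
= [1/(1.44−0.368)] ln[(1.44/0.368)(1 − 2.05×1.072/(0.368×32.9))]
= (1/1.072) ln[3.913 × 0.8185] = 0.9328 × ln(3.203) = 0.9328 × 1.164 = 1.086 d.
L(t_c) = L₀ e^(−k_1 t_c) = 32.9 × 0.6706 = 22.06 mg/L, and at the critical point k_r D_c = k_1 L, so D_c = (0.368/1.44) × 22.06 = 5.638 mg/L.
Minimum DO = C_s − D_c = 11.1 − 5.638 = 5.462 mg/L.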